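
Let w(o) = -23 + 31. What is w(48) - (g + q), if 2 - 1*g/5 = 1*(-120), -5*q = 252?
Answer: -2758/5 ≈ -551.60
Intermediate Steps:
q = -252/5 (q = -1/5*252 = -252/5 ≈ -50.400)
g = 610 (g = 10 - 5*(-120) = 10 + 600 = 610)
w(o) = 8
w(48) - (g + q) = 8 - (610 - 252/5) = 8 - 1*2798/5 = 8 - 2798/5 = -2758/5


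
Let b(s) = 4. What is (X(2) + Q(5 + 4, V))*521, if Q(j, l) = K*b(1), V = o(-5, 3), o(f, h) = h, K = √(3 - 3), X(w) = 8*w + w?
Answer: 9378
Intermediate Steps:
X(w) = 9*w
K = 0 (K = √0 = 0)
V = 3
Q(j, l) = 0 (Q(j, l) = 0*4 = 0)
(X(2) + Q(5 + 4, V))*521 = (9*2 + 0)*521 = (18 + 0)*521 = 18*521 = 9378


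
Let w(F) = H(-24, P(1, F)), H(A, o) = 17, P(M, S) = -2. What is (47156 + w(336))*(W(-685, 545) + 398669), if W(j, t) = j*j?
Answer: 40941163662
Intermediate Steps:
W(j, t) = j²
w(F) = 17
(47156 + w(336))*(W(-685, 545) + 398669) = (47156 + 17)*((-685)² + 398669) = 47173*(469225 + 398669) = 47173*867894 = 40941163662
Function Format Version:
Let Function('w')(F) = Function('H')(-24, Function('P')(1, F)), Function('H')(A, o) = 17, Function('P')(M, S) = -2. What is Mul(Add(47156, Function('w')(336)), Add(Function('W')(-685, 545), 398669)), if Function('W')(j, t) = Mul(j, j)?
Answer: 40941163662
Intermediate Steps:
Function('W')(j, t) = Pow(j, 2)
Function('w')(F) = 17
Mul(Add(47156, Function('w')(336)), Add(Function('W')(-685, 545), 398669)) = Mul(Add(47156, 17), Add(Pow(-685, 2), 398669)) = Mul(47173, Add(469225, 398669)) = Mul(47173, 867894) = 40941163662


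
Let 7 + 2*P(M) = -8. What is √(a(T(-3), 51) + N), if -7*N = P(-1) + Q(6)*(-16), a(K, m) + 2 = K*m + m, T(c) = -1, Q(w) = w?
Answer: √2506/14 ≈ 3.5757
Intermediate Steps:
a(K, m) = -2 + m + K*m (a(K, m) = -2 + (K*m + m) = -2 + (m + K*m) = -2 + m + K*m)
P(M) = -15/2 (P(M) = -7/2 + (½)*(-8) = -7/2 - 4 = -15/2)
N = 207/14 (N = -(-15/2 + 6*(-16))/7 = -(-15/2 - 96)/7 = -⅐*(-207/2) = 207/14 ≈ 14.786)
√(a(T(-3), 51) + N) = √((-2 + 51 - 1*51) + 207/14) = √((-2 + 51 - 51) + 207/14) = √(-2 + 207/14) = √(179/14) = √2506/14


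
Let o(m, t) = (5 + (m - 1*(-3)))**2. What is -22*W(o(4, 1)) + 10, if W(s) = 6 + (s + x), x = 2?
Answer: -3334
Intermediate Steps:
o(m, t) = (8 + m)**2 (o(m, t) = (5 + (m + 3))**2 = (5 + (3 + m))**2 = (8 + m)**2)
W(s) = 8 + s (W(s) = 6 + (s + 2) = 6 + (2 + s) = 8 + s)
-22*W(o(4, 1)) + 10 = -22*(8 + (8 + 4)**2) + 10 = -22*(8 + 12**2) + 10 = -22*(8 + 144) + 10 = -22*152 + 10 = -3344 + 10 = -3334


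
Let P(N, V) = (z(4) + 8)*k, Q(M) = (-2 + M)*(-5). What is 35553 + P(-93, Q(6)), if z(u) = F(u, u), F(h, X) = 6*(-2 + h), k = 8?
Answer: 35713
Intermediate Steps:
F(h, X) = -12 + 6*h
z(u) = -12 + 6*u
Q(M) = 10 - 5*M
P(N, V) = 160 (P(N, V) = ((-12 + 6*4) + 8)*8 = ((-12 + 24) + 8)*8 = (12 + 8)*8 = 20*8 = 160)
35553 + P(-93, Q(6)) = 35553 + 160 = 35713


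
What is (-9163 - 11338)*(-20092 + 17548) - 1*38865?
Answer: 52115679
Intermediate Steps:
(-9163 - 11338)*(-20092 + 17548) - 1*38865 = -20501*(-2544) - 38865 = 52154544 - 38865 = 52115679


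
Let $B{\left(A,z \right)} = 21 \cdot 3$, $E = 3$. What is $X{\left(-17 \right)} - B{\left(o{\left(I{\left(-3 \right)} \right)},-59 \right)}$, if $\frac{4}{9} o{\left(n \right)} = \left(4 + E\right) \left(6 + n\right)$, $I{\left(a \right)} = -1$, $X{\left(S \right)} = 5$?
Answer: $-58$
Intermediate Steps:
$o{\left(n \right)} = \frac{189}{2} + \frac{63 n}{4}$ ($o{\left(n \right)} = \frac{9 \left(4 + 3\right) \left(6 + n\right)}{4} = \frac{9 \cdot 7 \left(6 + n\right)}{4} = \frac{9 \left(42 + 7 n\right)}{4} = \frac{189}{2} + \frac{63 n}{4}$)
$B{\left(A,z \right)} = 63$
$X{\left(-17 \right)} - B{\left(o{\left(I{\left(-3 \right)} \right)},-59 \right)} = 5 - 63 = -58$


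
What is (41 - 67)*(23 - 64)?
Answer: 1066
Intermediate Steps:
(41 - 67)*(23 - 64) = -26*(-41) = 1066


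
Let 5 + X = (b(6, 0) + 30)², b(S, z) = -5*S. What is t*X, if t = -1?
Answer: 5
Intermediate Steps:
X = -5 (X = -5 + (-5*6 + 30)² = -5 + (-30 + 30)² = -5 + 0² = -5 + 0 = -5)
t*X = -1*(-5) = 5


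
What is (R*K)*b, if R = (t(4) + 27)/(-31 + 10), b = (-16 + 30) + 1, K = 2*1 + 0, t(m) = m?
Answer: -310/7 ≈ -44.286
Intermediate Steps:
K = 2 (K = 2 + 0 = 2)
b = 15 (b = 14 + 1 = 15)
R = -31/21 (R = (4 + 27)/(-31 + 10) = 31/(-21) = 31*(-1/21) = -31/21 ≈ -1.4762)
(R*K)*b = -31/21*2*15 = -62/21*15 = -310/7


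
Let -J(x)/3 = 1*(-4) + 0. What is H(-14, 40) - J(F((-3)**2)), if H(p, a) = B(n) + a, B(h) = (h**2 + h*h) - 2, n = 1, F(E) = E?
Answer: 28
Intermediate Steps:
J(x) = 12 (J(x) = -3*(1*(-4) + 0) = -3*(-4 + 0) = -3*(-4) = 12)
B(h) = -2 + 2*h**2 (B(h) = (h**2 + h**2) - 2 = 2*h**2 - 2 = -2 + 2*h**2)
H(p, a) = a (H(p, a) = (-2 + 2*1**2) + a = (-2 + 2*1) + a = (-2 + 2) + a = 0 + a = a)
H(-14, 40) - J(F((-3)**2)) = 40 - 1*12 = 40 - 12 = 28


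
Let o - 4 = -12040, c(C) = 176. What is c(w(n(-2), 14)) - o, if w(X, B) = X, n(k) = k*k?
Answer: 12212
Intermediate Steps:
n(k) = k²
o = -12036 (o = 4 - 12040 = -12036)
c(w(n(-2), 14)) - o = 176 - 1*(-12036) = 176 + 12036 = 12212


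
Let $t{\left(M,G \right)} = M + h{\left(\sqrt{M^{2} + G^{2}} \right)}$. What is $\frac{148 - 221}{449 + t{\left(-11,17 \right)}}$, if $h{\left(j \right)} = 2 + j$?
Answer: $- \frac{3212}{19319} + \frac{73 \sqrt{410}}{193190} \approx -0.15861$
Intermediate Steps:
$t{\left(M,G \right)} = 2 + M + \sqrt{G^{2} + M^{2}}$ ($t{\left(M,G \right)} = M + \left(2 + \sqrt{M^{2} + G^{2}}\right) = M + \left(2 + \sqrt{G^{2} + M^{2}}\right) = 2 + M + \sqrt{G^{2} + M^{2}}$)
$\frac{148 - 221}{449 + t{\left(-11,17 \right)}} = \frac{148 - 221}{449 + \left(2 - 11 + \sqrt{17^{2} + \left(-11\right)^{2}}\right)} = - \frac{73}{449 + \left(2 - 11 + \sqrt{289 + 121}\right)} = - \frac{73}{449 + \left(2 - 11 + \sqrt{410}\right)} = - \frac{73}{449 - \left(9 - \sqrt{410}\right)} = - \frac{73}{440 + \sqrt{410}}$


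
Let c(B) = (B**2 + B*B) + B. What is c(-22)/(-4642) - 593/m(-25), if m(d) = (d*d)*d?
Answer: -546752/3296875 ≈ -0.16584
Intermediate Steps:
m(d) = d**3 (m(d) = d**2*d = d**3)
c(B) = B + 2*B**2 (c(B) = (B**2 + B**2) + B = 2*B**2 + B = B + 2*B**2)
c(-22)/(-4642) - 593/m(-25) = -22*(1 + 2*(-22))/(-4642) - 593/((-25)**3) = -22*(1 - 44)*(-1/4642) - 593/(-15625) = -22*(-43)*(-1/4642) - 593*(-1/15625) = 946*(-1/4642) + 593/15625 = -43/211 + 593/15625 = -546752/3296875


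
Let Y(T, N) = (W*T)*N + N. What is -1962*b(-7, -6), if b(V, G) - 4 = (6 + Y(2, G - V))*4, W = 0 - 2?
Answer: -31392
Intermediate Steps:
W = -2
Y(T, N) = N - 2*N*T (Y(T, N) = (-2*T)*N + N = -2*N*T + N = N - 2*N*T)
b(V, G) = 28 - 12*G + 12*V (b(V, G) = 4 + (6 + (G - V)*(1 - 2*2))*4 = 4 + (6 + (G - V)*(1 - 4))*4 = 4 + (6 + (G - V)*(-3))*4 = 4 + (6 + (-3*G + 3*V))*4 = 4 + (6 - 3*G + 3*V)*4 = 4 + (24 - 12*G + 12*V) = 28 - 12*G + 12*V)
-1962*b(-7, -6) = -1962*(28 - 12*(-6) + 12*(-7)) = -1962*(28 + 72 - 84) = -1962*16 = -31392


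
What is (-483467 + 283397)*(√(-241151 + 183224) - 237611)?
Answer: 47538832770 - 200070*I*√57927 ≈ 4.7539e+10 - 4.8153e+7*I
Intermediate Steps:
(-483467 + 283397)*(√(-241151 + 183224) - 237611) = -200070*(√(-57927) - 237611) = -200070*(I*√57927 - 237611) = -200070*(-237611 + I*√57927) = 47538832770 - 200070*I*√57927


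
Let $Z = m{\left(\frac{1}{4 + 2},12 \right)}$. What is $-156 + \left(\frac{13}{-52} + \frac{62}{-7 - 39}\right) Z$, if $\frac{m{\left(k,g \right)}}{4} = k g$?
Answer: $- \frac{3882}{23} \approx -168.78$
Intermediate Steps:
$m{\left(k,g \right)} = 4 g k$ ($m{\left(k,g \right)} = 4 k g = 4 g k$)
$Z = 8$ ($Z = 4 \cdot 12 \frac{1}{4 + 2} = 4 \cdot 12 \cdot \frac{1}{6} = 8$)
$-156 + \left(\frac{13}{-52} + \frac{62}{-7 - 39}\right) Z = -156 + \left(\frac{13}{-52} + \frac{62}{-7 - 39}\right) 8 = -156 + \left(13 \left(- \frac{1}{52}\right) + \frac{62}{-46}\right) 8 = -156 + \left(- \frac{1}{4} + 62 \left(- \frac{1}{46}\right)\right) 8 = -156 + \left(- \frac{1}{4} - \frac{31}{23}\right) 8 = -156 - \frac{294}{23} = - \frac{3882}{23}$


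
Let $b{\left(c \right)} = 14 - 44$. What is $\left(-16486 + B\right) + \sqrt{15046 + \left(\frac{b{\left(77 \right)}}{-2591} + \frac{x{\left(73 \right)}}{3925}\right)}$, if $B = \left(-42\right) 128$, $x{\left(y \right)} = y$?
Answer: $-21862 + \frac{79 \sqrt{9973368949901}}{2033935} \approx -21739.0$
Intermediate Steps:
$b{\left(c \right)} = -30$ ($b{\left(c \right)} = 14 - 44 = -30$)
$B = -5376$
$\left(-16486 + B\right) + \sqrt{15046 + \left(\frac{b{\left(77 \right)}}{-2591} + \frac{x{\left(73 \right)}}{3925}\right)} = \left(-16486 - 5376\right) + \sqrt{15046 + \left(- \frac{30}{-2591} + \frac{73}{3925}\right)} = -21862 + \sqrt{15046 + \left(\left(-30\right) \left(- \frac{1}{2591}\right) + 73 \cdot \frac{1}{3925}\right)} = -21862 + \sqrt{15046 + \left(\frac{30}{2591} + \frac{73}{3925}\right)} = -21862 + \sqrt{15046 + \frac{306893}{10169675}} = -21862 + \sqrt{\frac{153013236943}{10169675}} = -21862 + \frac{79 \sqrt{9973368949901}}{2033935}$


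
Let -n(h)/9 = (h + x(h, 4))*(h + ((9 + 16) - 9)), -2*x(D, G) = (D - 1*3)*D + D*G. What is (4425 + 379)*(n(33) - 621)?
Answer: 1115618508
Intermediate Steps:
x(D, G) = -D*G/2 - D*(-3 + D)/2 (x(D, G) = -((D - 1*3)*D + D*G)/2 = -((D - 3)*D + D*G)/2 = -((-3 + D)*D + D*G)/2 = -(D*(-3 + D) + D*G)/2 = -(D*G + D*(-3 + D))/2 = -D*G/2 - D*(-3 + D)/2)
n(h) = -9*(16 + h)*(h + h*(-1 - h)/2) (n(h) = -9*(h + h*(3 - h - 1*4)/2)*(h + ((9 + 16) - 9)) = -9*(h + h*(3 - h - 4)/2)*(h + (25 - 9)) = -9*(h + h*(-1 - h)/2)*(h + 16) = -9*(h + h*(-1 - h)/2)*(16 + h) = -9*(16 + h)*(h + h*(-1 - h)/2))
(4425 + 379)*(n(33) - 621) = (4425 + 379)*((9/2)*33*(-16 + 33² + 15*33) - 621) = 4804*((9/2)*33*(-16 + 1089 + 495) - 621) = 4804*((9/2)*33*1568 - 621) = 4804*(232848 - 621) = 4804*232227 = 1115618508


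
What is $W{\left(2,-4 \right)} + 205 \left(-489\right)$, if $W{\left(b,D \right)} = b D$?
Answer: $-100253$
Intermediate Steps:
$W{\left(b,D \right)} = D b$
$W{\left(2,-4 \right)} + 205 \left(-489\right) = \left(-4\right) 2 + 205 \left(-489\right) = -8 - 100245 = -100253$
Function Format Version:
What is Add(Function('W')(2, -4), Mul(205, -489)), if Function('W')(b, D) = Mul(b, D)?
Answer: -100253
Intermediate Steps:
Function('W')(b, D) = Mul(D, b)
Add(Function('W')(2, -4), Mul(205, -489)) = Add(Mul(-4, 2), Mul(205, -489)) = Add(-8, -100245) = -100253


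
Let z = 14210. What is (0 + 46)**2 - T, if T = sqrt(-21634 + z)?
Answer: 2116 - 16*I*sqrt(29) ≈ 2116.0 - 86.163*I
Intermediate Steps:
T = 16*I*sqrt(29) (T = sqrt(-21634 + 14210) = sqrt(-7424) = 16*I*sqrt(29) ≈ 86.163*I)
(0 + 46)**2 - T = (0 + 46)**2 - 16*I*sqrt(29) = 46**2 - 16*I*sqrt(29) = 2116 - 16*I*sqrt(29)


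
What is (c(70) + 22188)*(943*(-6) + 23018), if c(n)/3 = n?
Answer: 388829280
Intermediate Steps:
c(n) = 3*n
(c(70) + 22188)*(943*(-6) + 23018) = (3*70 + 22188)*(943*(-6) + 23018) = (210 + 22188)*(-5658 + 23018) = 22398*17360 = 388829280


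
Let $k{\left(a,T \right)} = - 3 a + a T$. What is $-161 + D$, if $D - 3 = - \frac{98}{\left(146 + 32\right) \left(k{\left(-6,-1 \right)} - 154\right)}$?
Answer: $- \frac{1828011}{11570} \approx -158.0$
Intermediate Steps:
$k{\left(a,T \right)} = - 3 a + T a$
$D = \frac{34759}{11570}$ ($D = 3 - \frac{98}{\left(146 + 32\right) \left(- 6 \left(-3 - 1\right) - 154\right)} = 3 - \frac{98}{178 \left(\left(-6\right) \left(-4\right) - 154\right)} = 3 - \frac{98}{178 \left(24 - 154\right)} = 3 - \frac{98}{178 \left(-130\right)} = 3 - \frac{98}{-23140} = 3 - - \frac{49}{11570} = 3 + \frac{49}{11570} = \frac{34759}{11570} \approx 3.0042$)
$-161 + D = -161 + \frac{34759}{11570} = - \frac{1828011}{11570}$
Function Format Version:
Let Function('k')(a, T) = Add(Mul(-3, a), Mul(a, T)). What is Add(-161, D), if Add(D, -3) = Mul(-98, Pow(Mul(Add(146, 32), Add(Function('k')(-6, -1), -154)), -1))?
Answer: Rational(-1828011, 11570) ≈ -158.00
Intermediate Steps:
Function('k')(a, T) = Add(Mul(-3, a), Mul(T, a))
D = Rational(34759, 11570) (D = Add(3, Mul(-98, Pow(Mul(Add(146, 32), Add(Mul(-6, Add(-3, -1)), -154)), -1))) = Add(3, Mul(-98, Pow(Mul(178, Add(Mul(-6, -4), -154)), -1))) = Add(3, Mul(-98, Pow(Mul(178, Add(24, -154)), -1))) = Add(3, Mul(-98, Pow(Mul(178, -130), -1))) = Add(3, Mul(-98, Pow(-23140, -1))) = Add(3, Mul(-98, Rational(-1, 23140))) = Add(3, Rational(49, 11570)) = Rational(34759, 11570) ≈ 3.0042)
Add(-161, D) = Add(-161, Rational(34759, 11570)) = Rational(-1828011, 11570)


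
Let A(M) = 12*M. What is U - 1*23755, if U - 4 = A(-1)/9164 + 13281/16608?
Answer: -301223237327/12682976 ≈ -23750.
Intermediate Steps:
U = 60857553/12682976 (U = 4 + ((12*(-1))/9164 + 13281/16608) = 4 + (-12*1/9164 + 13281*(1/16608)) = 4 + (-3/2291 + 4427/5536) = 4 + 10125649/12682976 = 60857553/12682976 ≈ 4.7984)
U - 1*23755 = 60857553/12682976 - 1*23755 = 60857553/12682976 - 23755 = -301223237327/12682976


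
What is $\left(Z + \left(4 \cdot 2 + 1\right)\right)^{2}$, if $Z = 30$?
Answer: $1521$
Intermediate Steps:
$\left(Z + \left(4 \cdot 2 + 1\right)\right)^{2} = \left(30 + \left(4 \cdot 2 + 1\right)\right)^{2} = \left(30 + \left(8 + 1\right)\right)^{2} = \left(30 + 9\right)^{2} = 39^{2} = 1521$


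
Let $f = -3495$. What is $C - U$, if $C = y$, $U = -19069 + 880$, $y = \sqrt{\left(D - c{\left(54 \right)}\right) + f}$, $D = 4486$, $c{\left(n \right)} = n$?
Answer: $18189 + \sqrt{937} \approx 18220.0$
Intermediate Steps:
$y = \sqrt{937}$ ($y = \sqrt{\left(4486 - 54\right) - 3495} = \sqrt{4432 - 3495} = \sqrt{937} \approx 30.61$)
$U = -18189$
$C = \sqrt{937} \approx 30.61$
$C - U = \sqrt{937} - -18189 = \sqrt{937} + 18189 = 18189 + \sqrt{937}$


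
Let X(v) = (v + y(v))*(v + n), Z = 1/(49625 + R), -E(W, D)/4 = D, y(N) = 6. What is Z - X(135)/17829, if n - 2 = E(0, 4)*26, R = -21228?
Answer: 124125268/56254457 ≈ 2.2065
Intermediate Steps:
E(W, D) = -4*D
n = -414 (n = 2 - 4*4*26 = 2 - 16*26 = 2 - 416 = -414)
Z = 1/28397 (Z = 1/(49625 - 21228) = 1/28397 ≈ 3.5215e-5)
X(v) = (-414 + v)*(6 + v) (X(v) = (v + 6)*(v - 414) = (6 + v)*(-414 + v) = (-414 + v)*(6 + v))
Z - X(135)/17829 = 1/28397 - (-2484 + 135**2 - 408*135)/17829 = 1/28397 - (-2484 + 18225 - 55080)/17829 = 1/28397 - (-39339)/17829 = 1/28397 - 1*(-4371/1981) = 1/28397 + 4371/1981 = 124125268/56254457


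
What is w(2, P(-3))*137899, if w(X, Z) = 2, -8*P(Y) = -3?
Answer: 275798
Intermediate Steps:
P(Y) = 3/8 (P(Y) = -⅛*(-3) = 3/8)
w(2, P(-3))*137899 = 2*137899 = 275798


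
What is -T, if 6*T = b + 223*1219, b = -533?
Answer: -135652/3 ≈ -45217.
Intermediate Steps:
T = 135652/3 (T = (-533 + 223*1219)/6 = (-533 + 271837)/6 = (⅙)*271304 = 135652/3 ≈ 45217.)
-T = -1*135652/3 = -135652/3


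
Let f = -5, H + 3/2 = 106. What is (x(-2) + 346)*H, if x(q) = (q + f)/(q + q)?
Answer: 290719/8 ≈ 36340.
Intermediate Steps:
H = 209/2 (H = -3/2 + 106 = 209/2 ≈ 104.50)
x(q) = (-5 + q)/(2*q) (x(q) = (q - 5)/(q + q) = (-5 + q)/((2*q)) = (-5 + q)*(1/(2*q)) = (-5 + q)/(2*q))
(x(-2) + 346)*H = ((½)*(-5 - 2)/(-2) + 346)*(209/2) = ((½)*(-½)*(-7) + 346)*(209/2) = (7/4 + 346)*(209/2) = (1391/4)*(209/2) = 290719/8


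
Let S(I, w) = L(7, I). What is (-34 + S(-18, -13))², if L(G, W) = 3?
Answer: 961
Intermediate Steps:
S(I, w) = 3
(-34 + S(-18, -13))² = (-34 + 3)² = (-31)² = 961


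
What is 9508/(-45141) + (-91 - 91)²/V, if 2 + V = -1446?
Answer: -377254517/16341042 ≈ -23.086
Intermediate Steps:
V = -1448 (V = -2 - 1446 = -1448)
9508/(-45141) + (-91 - 91)²/V = 9508/(-45141) + (-91 - 91)²/(-1448) = 9508*(-1/45141) + (-182)²*(-1/1448) = -9508/45141 + 33124*(-1/1448) = -9508/45141 - 8281/362 = -377254517/16341042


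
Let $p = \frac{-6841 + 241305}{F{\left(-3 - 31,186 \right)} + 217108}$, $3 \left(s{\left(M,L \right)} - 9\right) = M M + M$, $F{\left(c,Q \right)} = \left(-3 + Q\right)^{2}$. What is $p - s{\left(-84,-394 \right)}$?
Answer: $- \frac{34376961}{14741} \approx -2332.1$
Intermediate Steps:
$s{\left(M,L \right)} = 9 + \frac{M}{3} + \frac{M^{2}}{3}$ ($s{\left(M,L \right)} = 9 + \frac{M M + M}{3} = 9 + \frac{M^{2} + M}{3} = 9 + \frac{M + M^{2}}{3} = 9 + \left(\frac{M}{3} + \frac{M^{2}}{3}\right) = 9 + \frac{M}{3} + \frac{M^{2}}{3}$)
$p = \frac{13792}{14741}$ ($p = \frac{-6841 + 241305}{\left(-3 + 186\right)^{2} + 217108} = \frac{234464}{183^{2} + 217108} = \frac{234464}{33489 + 217108} = \frac{234464}{250597} = 234464 \cdot \frac{1}{250597} = \frac{13792}{14741} \approx 0.93562$)
$p - s{\left(-84,-394 \right)} = \frac{13792}{14741} - \left(9 + \frac{1}{3} \left(-84\right) + \frac{\left(-84\right)^{2}}{3}\right) = \frac{13792}{14741} - \left(9 - 28 + \frac{1}{3} \cdot 7056\right) = \frac{13792}{14741} - \left(9 - 28 + 2352\right) = \frac{13792}{14741} - 2333 = - \frac{34376961}{14741}$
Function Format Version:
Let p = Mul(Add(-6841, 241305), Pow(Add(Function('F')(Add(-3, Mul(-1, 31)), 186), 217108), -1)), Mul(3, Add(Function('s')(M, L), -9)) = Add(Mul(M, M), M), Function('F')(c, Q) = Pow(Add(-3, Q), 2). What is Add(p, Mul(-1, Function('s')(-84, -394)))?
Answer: Rational(-34376961, 14741) ≈ -2332.1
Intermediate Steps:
Function('s')(M, L) = Add(9, Mul(Rational(1, 3), M), Mul(Rational(1, 3), Pow(M, 2))) (Function('s')(M, L) = Add(9, Mul(Rational(1, 3), Add(Mul(M, M), M))) = Add(9, Mul(Rational(1, 3), Add(Pow(M, 2), M))) = Add(9, Mul(Rational(1, 3), Add(M, Pow(M, 2)))) = Add(9, Add(Mul(Rational(1, 3), M), Mul(Rational(1, 3), Pow(M, 2)))) = Add(9, Mul(Rational(1, 3), M), Mul(Rational(1, 3), Pow(M, 2))))
p = Rational(13792, 14741) (p = Mul(Add(-6841, 241305), Pow(Add(Pow(Add(-3, 186), 2), 217108), -1)) = Mul(234464, Pow(Add(Pow(183, 2), 217108), -1)) = Mul(234464, Pow(Add(33489, 217108), -1)) = Mul(234464, Pow(250597, -1)) = Mul(234464, Rational(1, 250597)) = Rational(13792, 14741) ≈ 0.93562)
Add(p, Mul(-1, Function('s')(-84, -394))) = Add(Rational(13792, 14741), Mul(-1, Add(9, Mul(Rational(1, 3), -84), Mul(Rational(1, 3), Pow(-84, 2))))) = Add(Rational(13792, 14741), Mul(-1, Add(9, -28, Mul(Rational(1, 3), 7056)))) = Add(Rational(13792, 14741), Mul(-1, Add(9, -28, 2352))) = Add(Rational(13792, 14741), Mul(-1, 2333)) = Add(Rational(13792, 14741), -2333) = Rational(-34376961, 14741)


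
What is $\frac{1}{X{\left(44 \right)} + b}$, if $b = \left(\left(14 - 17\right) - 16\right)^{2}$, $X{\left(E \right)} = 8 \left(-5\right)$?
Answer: $\frac{1}{321} \approx 0.0031153$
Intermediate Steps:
$X{\left(E \right)} = -40$
$b = 361$ ($b = \left(-3 - 16\right)^{2} = \left(-19\right)^{2} = 361$)
$\frac{1}{X{\left(44 \right)} + b} = \frac{1}{-40 + 361} = \frac{1}{321}$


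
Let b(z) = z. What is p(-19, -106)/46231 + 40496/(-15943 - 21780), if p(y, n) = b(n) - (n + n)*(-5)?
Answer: -1916155594/1743972013 ≈ -1.0987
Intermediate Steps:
p(y, n) = 11*n (p(y, n) = n - (n + n)*(-5) = n - 2*n*(-5) = n - (-10)*n = n + 10*n = 11*n)
p(-19, -106)/46231 + 40496/(-15943 - 21780) = (11*(-106))/46231 + 40496/(-15943 - 21780) = -1166*1/46231 + 40496/(-37723) = -1166/46231 + 40496*(-1/37723) = -1166/46231 - 40496/37723 = -1916155594/1743972013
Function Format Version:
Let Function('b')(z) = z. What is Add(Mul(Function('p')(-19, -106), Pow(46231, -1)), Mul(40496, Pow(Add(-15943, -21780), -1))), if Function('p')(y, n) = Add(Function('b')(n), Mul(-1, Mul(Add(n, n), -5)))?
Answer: Rational(-1916155594, 1743972013) ≈ -1.0987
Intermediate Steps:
Function('p')(y, n) = Mul(11, n) (Function('p')(y, n) = Add(n, Mul(-1, Mul(Add(n, n), -5))) = Add(n, Mul(-1, Mul(Mul(2, n), -5))) = Add(n, Mul(-1, Mul(-10, n))) = Add(n, Mul(10, n)) = Mul(11, n))
Add(Mul(Function('p')(-19, -106), Pow(46231, -1)), Mul(40496, Pow(Add(-15943, -21780), -1))) = Add(Mul(Mul(11, -106), Pow(46231, -1)), Mul(40496, Pow(Add(-15943, -21780), -1))) = Add(Mul(-1166, Rational(1, 46231)), Mul(40496, Pow(-37723, -1))) = Add(Rational(-1166, 46231), Mul(40496, Rational(-1, 37723))) = Add(Rational(-1166, 46231), Rational(-40496, 37723)) = Rational(-1916155594, 1743972013)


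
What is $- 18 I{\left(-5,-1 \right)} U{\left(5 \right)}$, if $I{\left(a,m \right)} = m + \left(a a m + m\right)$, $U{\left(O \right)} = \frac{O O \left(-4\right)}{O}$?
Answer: $-9720$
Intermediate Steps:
$U{\left(O \right)} = - 4 O$ ($U{\left(O \right)} = \frac{O^{2} \left(-4\right)}{O} = \frac{\left(-4\right) O^{2}}{O} = - 4 O$)
$I{\left(a,m \right)} = 2 m + m a^{2}$ ($I{\left(a,m \right)} = m + \left(a^{2} m + m\right) = m + \left(m a^{2} + m\right) = m + \left(m + m a^{2}\right) = 2 m + m a^{2}$)
$- 18 I{\left(-5,-1 \right)} U{\left(5 \right)} = - 18 \left(- (2 + \left(-5\right)^{2})\right) \left(\left(-4\right) 5\right) = - 18 \left(- (2 + 25)\right) \left(-20\right) = - 18 \left(\left(-1\right) 27\right) \left(-20\right) = \left(-18\right) \left(-27\right) \left(-20\right) = 486 \left(-20\right) = -9720$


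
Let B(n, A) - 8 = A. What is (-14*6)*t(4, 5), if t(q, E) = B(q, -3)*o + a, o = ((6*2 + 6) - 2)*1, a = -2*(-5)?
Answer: -7560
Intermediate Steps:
a = 10
o = 16 (o = ((12 + 6) - 2)*1 = (18 - 2)*1 = 16*1 = 16)
B(n, A) = 8 + A
t(q, E) = 90 (t(q, E) = (8 - 3)*16 + 10 = 5*16 + 10 = 80 + 10 = 90)
(-14*6)*t(4, 5) = -14*6*90 = -84*90 = -7560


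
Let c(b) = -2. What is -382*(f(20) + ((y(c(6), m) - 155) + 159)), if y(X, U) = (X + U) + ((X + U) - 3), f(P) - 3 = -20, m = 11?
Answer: -764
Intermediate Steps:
f(P) = -17 (f(P) = 3 - 20 = -17)
y(X, U) = -3 + 2*U + 2*X (y(X, U) = (U + X) + ((U + X) - 3) = (U + X) + (-3 + U + X) = -3 + 2*U + 2*X)
-382*(f(20) + ((y(c(6), m) - 155) + 159)) = -382*(-17 + (((-3 + 2*11 + 2*(-2)) - 155) + 159)) = -382*(-17 + (((-3 + 22 - 4) - 155) + 159)) = -382*(-17 + ((15 - 155) + 159)) = -382*(-17 + (-140 + 159)) = -382*(-17 + 19) = -382*2 = -764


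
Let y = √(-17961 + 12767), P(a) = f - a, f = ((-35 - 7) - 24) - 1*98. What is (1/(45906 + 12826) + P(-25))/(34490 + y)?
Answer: -140783817015/34932774423604 + 57146229*I*√106/69865548847208 ≈ -0.0040301 + 8.4213e-6*I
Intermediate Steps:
f = -164 (f = (-42 - 24) - 98 = -66 - 98 = -164)
P(a) = -164 - a
y = 7*I*√106 (y = √(-5194) = 7*I*√106 ≈ 72.069*I)
(1/(45906 + 12826) + P(-25))/(34490 + y) = (1/(45906 + 12826) + (-164 - 1*(-25)))/(34490 + 7*I*√106) = (1/58732 + (-164 + 25))/(34490 + 7*I*√106) = (1/58732 - 139)/(34490 + 7*I*√106) = -8163747/(58732*(34490 + 7*I*√106))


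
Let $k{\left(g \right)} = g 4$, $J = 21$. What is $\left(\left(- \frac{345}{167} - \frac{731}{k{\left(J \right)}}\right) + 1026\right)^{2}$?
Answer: $\frac{202825192872241}{196784784} \approx 1.0307 \cdot 10^{6}$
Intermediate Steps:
$k{\left(g \right)} = 4 g$
$\left(\left(- \frac{345}{167} - \frac{731}{k{\left(J \right)}}\right) + 1026\right)^{2} = \left(\left(- \frac{345}{167} - \frac{731}{4 \cdot 21}\right) + 1026\right)^{2} = \left(\left(\left(-345\right) \frac{1}{167} - \frac{731}{84}\right) + 1026\right)^{2} = \left(\left(- \frac{345}{167} - \frac{731}{84}\right) + 1026\right)^{2} = \left(- \frac{151057}{14028} + 1026\right)^{2} = \left(\frac{14241671}{14028}\right)^{2} = \frac{202825192872241}{196784784}$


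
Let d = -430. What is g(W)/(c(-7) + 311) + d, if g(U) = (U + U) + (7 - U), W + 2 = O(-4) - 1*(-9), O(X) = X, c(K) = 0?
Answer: -133720/311 ≈ -429.97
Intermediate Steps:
W = 3 (W = -2 + (-4 - 1*(-9)) = -2 + (-4 + 9) = -2 + 5 = 3)
g(U) = 7 + U (g(U) = 2*U + (7 - U) = 7 + U)
g(W)/(c(-7) + 311) + d = (7 + 3)/(0 + 311) - 430 = 10/311 - 430 = -133720/311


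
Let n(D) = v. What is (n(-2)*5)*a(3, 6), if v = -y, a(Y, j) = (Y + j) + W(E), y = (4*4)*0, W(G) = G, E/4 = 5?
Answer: 0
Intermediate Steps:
E = 20 (E = 4*5 = 20)
y = 0 (y = 16*0 = 0)
a(Y, j) = 20 + Y + j (a(Y, j) = (Y + j) + 20 = 20 + Y + j)
v = 0 (v = -1*0 = 0)
n(D) = 0
(n(-2)*5)*a(3, 6) = (0*5)*(20 + 3 + 6) = 0*29 = 0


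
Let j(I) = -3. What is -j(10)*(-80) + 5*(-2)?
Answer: -250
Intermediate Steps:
-j(10)*(-80) + 5*(-2) = -1*(-3)*(-80) + 5*(-2) = 3*(-80) - 10 = -240 - 10 = -250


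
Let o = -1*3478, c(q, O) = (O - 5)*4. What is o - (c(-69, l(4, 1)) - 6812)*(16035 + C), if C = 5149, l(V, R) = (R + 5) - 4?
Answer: 144556138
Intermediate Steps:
l(V, R) = 1 + R (l(V, R) = (5 + R) - 4 = 1 + R)
c(q, O) = -20 + 4*O (c(q, O) = (-5 + O)*4 = -20 + 4*O)
o = -3478
o - (c(-69, l(4, 1)) - 6812)*(16035 + C) = -3478 - ((-20 + 4*(1 + 1)) - 6812)*(16035 + 5149) = -3478 - ((-20 + 4*2) - 6812)*21184 = -3478 - ((-20 + 8) - 6812)*21184 = -3478 - (-12 - 6812)*21184 = -3478 - (-6824)*21184 = -3478 - 1*(-144559616) = -3478 + 144559616 = 144556138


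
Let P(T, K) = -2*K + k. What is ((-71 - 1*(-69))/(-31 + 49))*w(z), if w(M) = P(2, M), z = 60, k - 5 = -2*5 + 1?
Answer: 124/9 ≈ 13.778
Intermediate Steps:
k = -4 (k = 5 + (-2*5 + 1) = 5 + (-10 + 1) = 5 - 9 = -4)
P(T, K) = -4 - 2*K (P(T, K) = -2*K - 4 = -4 - 2*K)
w(M) = -4 - 2*M
((-71 - 1*(-69))/(-31 + 49))*w(z) = ((-71 - 1*(-69))/(-31 + 49))*(-4 - 2*60) = ((-71 + 69)/18)*(-4 - 120) = -2*1/18*(-124) = -⅑*(-124) = 124/9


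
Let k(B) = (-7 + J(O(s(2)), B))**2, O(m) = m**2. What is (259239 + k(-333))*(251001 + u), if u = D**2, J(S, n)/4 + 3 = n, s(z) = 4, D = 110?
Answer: 548418248440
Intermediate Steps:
J(S, n) = -12 + 4*n
u = 12100 (u = 110**2 = 12100)
k(B) = (-19 + 4*B)**2 (k(B) = (-7 + (-12 + 4*B))**2 = (-19 + 4*B)**2)
(259239 + k(-333))*(251001 + u) = (259239 + (-19 + 4*(-333))**2)*(251001 + 12100) = (259239 + (-19 - 1332)**2)*263101 = (259239 + (-1351)**2)*263101 = (259239 + 1825201)*263101 = 2084440*263101 = 548418248440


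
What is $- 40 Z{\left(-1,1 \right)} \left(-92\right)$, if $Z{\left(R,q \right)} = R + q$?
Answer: $0$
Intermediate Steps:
$- 40 Z{\left(-1,1 \right)} \left(-92\right) = - 40 \left(-1 + 1\right) \left(-92\right) = \left(-40\right) 0 \left(-92\right) = 0 \left(-92\right) = 0$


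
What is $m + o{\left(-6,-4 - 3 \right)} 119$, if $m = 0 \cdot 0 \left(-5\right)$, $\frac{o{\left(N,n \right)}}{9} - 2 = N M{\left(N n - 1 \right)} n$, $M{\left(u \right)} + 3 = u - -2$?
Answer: $1801422$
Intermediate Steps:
$M{\left(u \right)} = -1 + u$ ($M{\left(u \right)} = -3 + \left(u - -2\right) = -3 + \left(u + 2\right) = -3 + \left(2 + u\right) = -1 + u$)
$o{\left(N,n \right)} = 18 + 9 N n \left(-2 + N n\right)$ ($o{\left(N,n \right)} = 18 + 9 N \left(-1 + \left(N n - 1\right)\right) n = 18 + 9 N \left(-1 + \left(-1 + N n\right)\right) n = 18 + 9 N \left(-2 + N n\right) n = 18 + 9 N n \left(-2 + N n\right)$)
$m = 0$ ($m = 0 \left(-5\right) = 0$)
$m + o{\left(-6,-4 - 3 \right)} 119 = 0 + \left(18 + 9 \left(-6\right) \left(-4 - 3\right) \left(-2 - 6 \left(-4 - 3\right)\right)\right) 119 = 0 + \left(18 + 9 \left(-6\right) \left(-7\right) \left(-2 - -42\right)\right) 119 = 0 + \left(18 + 9 \left(-6\right) \left(-7\right) \left(-2 + 42\right)\right) 119 = 0 + \left(18 + 9 \left(-6\right) \left(-7\right) 40\right) 119 = 0 + \left(18 + 15120\right) 119 = 0 + 15138 \cdot 119 = 0 + 1801422 = 1801422$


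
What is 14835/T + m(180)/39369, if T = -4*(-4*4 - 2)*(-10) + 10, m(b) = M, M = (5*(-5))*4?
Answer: -116822023/5590398 ≈ -20.897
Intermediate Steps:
M = -100 (M = -25*4 = -100)
m(b) = -100
T = -710 (T = -4*(-16 - 2)*(-10) + 10 = -4*(-18)*(-10) + 10 = 72*(-10) + 10 = -720 + 10 = -710)
14835/T + m(180)/39369 = 14835/(-710) - 100/39369 = 14835*(-1/710) - 100*1/39369 = -2967/142 - 100/39369 = -116822023/5590398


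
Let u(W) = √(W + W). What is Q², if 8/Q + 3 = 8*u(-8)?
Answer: -64960/1067089 + 12288*I/1067089 ≈ -0.060876 + 0.011515*I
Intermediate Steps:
u(W) = √2*√W (u(W) = √(2*W) = √2*√W)
Q = 8*(-3 - 32*I)/1033 (Q = 8/(-3 + 8*(√2*√(-8))) = 8/(-3 + 8*(√2*(2*I*√2))) = 8/(-3 + 8*(4*I)) = 8/(-3 + 32*I) = 8*((-3 - 32*I)/1033) = 8*(-3 - 32*I)/1033 ≈ -0.023233 - 0.24782*I)
Q² = (-24/1033 - 256*I/1033)²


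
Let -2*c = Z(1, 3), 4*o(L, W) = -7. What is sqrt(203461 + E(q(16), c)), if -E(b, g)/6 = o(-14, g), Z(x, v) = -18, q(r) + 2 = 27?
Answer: sqrt(813886)/2 ≈ 451.08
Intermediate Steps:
q(r) = 25 (q(r) = -2 + 27 = 25)
o(L, W) = -7/4 (o(L, W) = (1/4)*(-7) = -7/4)
c = 9 (c = -1/2*(-18) = 9)
E(b, g) = 21/2 (E(b, g) = -6*(-7/4) = 21/2)
sqrt(203461 + E(q(16), c)) = sqrt(203461 + 21/2) = sqrt(406943/2) = sqrt(813886)/2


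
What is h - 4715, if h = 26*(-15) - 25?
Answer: -5130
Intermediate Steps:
h = -415 (h = -390 - 25 = -415)
h - 4715 = -415 - 4715 = -5130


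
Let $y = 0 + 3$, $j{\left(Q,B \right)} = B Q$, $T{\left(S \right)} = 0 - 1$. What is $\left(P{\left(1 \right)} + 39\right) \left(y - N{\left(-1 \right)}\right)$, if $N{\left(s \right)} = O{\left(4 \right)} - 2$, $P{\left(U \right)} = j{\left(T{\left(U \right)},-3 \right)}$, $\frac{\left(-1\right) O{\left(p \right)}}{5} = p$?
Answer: $1050$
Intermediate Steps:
$T{\left(S \right)} = -1$ ($T{\left(S \right)} = 0 - 1 = -1$)
$O{\left(p \right)} = - 5 p$
$P{\left(U \right)} = 3$ ($P{\left(U \right)} = \left(-3\right) \left(-1\right) = 3$)
$y = 3$
$N{\left(s \right)} = -22$ ($N{\left(s \right)} = \left(-5\right) 4 - 2 = -20 - 2 = -22$)
$\left(P{\left(1 \right)} + 39\right) \left(y - N{\left(-1 \right)}\right) = \left(3 + 39\right) \left(3 - -22\right) = 42 \left(3 + 22\right) = 42 \cdot 25 = 1050$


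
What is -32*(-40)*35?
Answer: 44800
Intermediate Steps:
-32*(-40)*35 = 1280*35 = 44800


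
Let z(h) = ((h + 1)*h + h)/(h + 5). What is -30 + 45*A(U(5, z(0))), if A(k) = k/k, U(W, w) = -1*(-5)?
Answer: 15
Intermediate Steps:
z(h) = (h + h*(1 + h))/(5 + h) (z(h) = ((1 + h)*h + h)/(5 + h) = (h*(1 + h) + h)/(5 + h) = (h + h*(1 + h))/(5 + h))
U(W, w) = 5
A(k) = 1
-30 + 45*A(U(5, z(0))) = -30 + 45*1 = -30 + 45 = 15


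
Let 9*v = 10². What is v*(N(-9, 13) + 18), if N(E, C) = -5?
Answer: 1300/9 ≈ 144.44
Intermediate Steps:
v = 100/9 (v = (⅑)*10² = (⅑)*100 = 100/9 ≈ 11.111)
v*(N(-9, 13) + 18) = 100*(-5 + 18)/9 = (100/9)*13 = 1300/9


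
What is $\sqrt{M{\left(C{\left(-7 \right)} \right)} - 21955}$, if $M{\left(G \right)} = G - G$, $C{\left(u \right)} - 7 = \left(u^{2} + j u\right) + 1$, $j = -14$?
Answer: $i \sqrt{21955} \approx 148.17 i$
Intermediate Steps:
$C{\left(u \right)} = 8 + u^{2} - 14 u$ ($C{\left(u \right)} = 7 + \left(\left(u^{2} - 14 u\right) + 1\right) = 7 + \left(1 + u^{2} - 14 u\right) = 8 + u^{2} - 14 u$)
$M{\left(G \right)} = 0$
$\sqrt{M{\left(C{\left(-7 \right)} \right)} - 21955} = \sqrt{0 - 21955} = \sqrt{-21955} = i \sqrt{21955}$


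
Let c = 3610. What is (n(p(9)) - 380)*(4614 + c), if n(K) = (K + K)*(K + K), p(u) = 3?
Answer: -2829056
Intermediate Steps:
n(K) = 4*K² (n(K) = (2*K)*(2*K) = 4*K²)
(n(p(9)) - 380)*(4614 + c) = (4*3² - 380)*(4614 + 3610) = (4*9 - 380)*8224 = (36 - 380)*8224 = -344*8224 = -2829056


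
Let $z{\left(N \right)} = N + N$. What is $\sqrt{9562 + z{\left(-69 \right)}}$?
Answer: $4 \sqrt{589} \approx 97.077$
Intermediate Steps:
$z{\left(N \right)} = 2 N$
$\sqrt{9562 + z{\left(-69 \right)}} = \sqrt{9562 + 2 \left(-69\right)} = \sqrt{9562 - 138} = \sqrt{9424} = 4 \sqrt{589}$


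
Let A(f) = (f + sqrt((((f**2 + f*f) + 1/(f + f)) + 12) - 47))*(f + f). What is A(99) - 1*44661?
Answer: -25059 + 3*sqrt(85233874) ≈ 2637.7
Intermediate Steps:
A(f) = 2*f*(f + sqrt(-35 + 1/(2*f) + 2*f**2)) (A(f) = (f + sqrt((((f**2 + f**2) + 1/(2*f)) + 12) - 47))*(2*f) = (f + sqrt(((2*f**2 + 1/(2*f)) + 12) - 47))*(2*f) = (f + sqrt(((1/(2*f) + 2*f**2) + 12) - 47))*(2*f) = (f + sqrt((12 + 1/(2*f) + 2*f**2) - 47))*(2*f) = (f + sqrt(-35 + 1/(2*f) + 2*f**2))*(2*f) = 2*f*(f + sqrt(-35 + 1/(2*f) + 2*f**2)))
A(99) - 1*44661 = 99*(2*99 + sqrt(2)*sqrt((1 - 70*99 + 4*99**3)/99)) - 1*44661 = 99*(198 + sqrt(2)*sqrt((1 - 6930 + 4*970299)/99)) - 44661 = 99*(198 + sqrt(2)*sqrt((1 - 6930 + 3881196)/99)) - 44661 = 99*(198 + sqrt(2)*sqrt((1/99)*3874267)) - 44661 = 99*(198 + sqrt(2)*sqrt(3874267/99)) - 44661 = 99*(198 + sqrt(2)*(sqrt(42616937)/33)) - 44661 = 99*(198 + sqrt(85233874)/33) - 44661 = (19602 + 3*sqrt(85233874)) - 44661 = -25059 + 3*sqrt(85233874)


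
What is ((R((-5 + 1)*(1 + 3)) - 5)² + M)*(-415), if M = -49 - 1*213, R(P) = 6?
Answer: 108315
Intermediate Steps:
M = -262 (M = -49 - 213 = -262)
((R((-5 + 1)*(1 + 3)) - 5)² + M)*(-415) = ((6 - 5)² - 262)*(-415) = (1² - 262)*(-415) = (1 - 262)*(-415) = -261*(-415) = 108315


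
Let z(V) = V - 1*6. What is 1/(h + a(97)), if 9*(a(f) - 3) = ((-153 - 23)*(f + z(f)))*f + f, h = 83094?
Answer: -3/820522 ≈ -3.6562e-6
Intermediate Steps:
z(V) = -6 + V (z(V) = V - 6 = -6 + V)
a(f) = 3 + f/9 + f*(1056 - 352*f)/9 (a(f) = 3 + (((-153 - 23)*(f + (-6 + f)))*f + f)/9 = 3 + ((-176*(-6 + 2*f))*f + f)/9 = 3 + ((1056 - 352*f)*f + f)/9 = 3 + (f*(1056 - 352*f) + f)/9 = 3 + (f + f*(1056 - 352*f))/9 = 3 + (f/9 + f*(1056 - 352*f)/9) = 3 + f/9 + f*(1056 - 352*f)/9)
1/(h + a(97)) = 1/(83094 + (3 - 352/9*97² + (1057/9)*97)) = 1/(83094 + (3 - 352/9*9409 + 102529/9)) = 1/(83094 + (3 - 3311968/9 + 102529/9)) = 1/(83094 - 1069804/3) = 1/(-820522/3) = -3/820522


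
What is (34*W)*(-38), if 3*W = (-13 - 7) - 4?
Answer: 10336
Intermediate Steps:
W = -8 (W = ((-13 - 7) - 4)/3 = (-20 - 4)/3 = (⅓)*(-24) = -8)
(34*W)*(-38) = (34*(-8))*(-38) = -272*(-38) = 10336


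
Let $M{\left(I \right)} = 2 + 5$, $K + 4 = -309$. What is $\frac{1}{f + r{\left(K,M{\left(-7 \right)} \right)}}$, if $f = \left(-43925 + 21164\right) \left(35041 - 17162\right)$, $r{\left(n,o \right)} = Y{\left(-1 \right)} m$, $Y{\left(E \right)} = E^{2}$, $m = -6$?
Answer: $- \frac{1}{406943925} \approx -2.4573 \cdot 10^{-9}$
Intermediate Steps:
$K = -313$ ($K = -4 - 309 = -313$)
$M{\left(I \right)} = 7$
$r{\left(n,o \right)} = -6$ ($r{\left(n,o \right)} = \left(-1\right)^{2} \left(-6\right) = 1 \left(-6\right) = -6$)
$f = -406943919$ ($f = \left(-22761\right) 17879 = -406943919$)
$\frac{1}{f + r{\left(K,M{\left(-7 \right)} \right)}} = \frac{1}{-406943919 - 6} = \frac{1}{-406943925} = - \frac{1}{406943925}$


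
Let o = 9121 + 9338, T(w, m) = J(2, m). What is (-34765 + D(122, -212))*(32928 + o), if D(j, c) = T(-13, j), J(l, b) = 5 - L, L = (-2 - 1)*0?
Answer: -1786212120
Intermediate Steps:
L = 0 (L = -3*0 = 0)
J(l, b) = 5 (J(l, b) = 5 - 1*0 = 5 + 0 = 5)
T(w, m) = 5
D(j, c) = 5
o = 18459
(-34765 + D(122, -212))*(32928 + o) = (-34765 + 5)*(32928 + 18459) = -34760*51387 = -1786212120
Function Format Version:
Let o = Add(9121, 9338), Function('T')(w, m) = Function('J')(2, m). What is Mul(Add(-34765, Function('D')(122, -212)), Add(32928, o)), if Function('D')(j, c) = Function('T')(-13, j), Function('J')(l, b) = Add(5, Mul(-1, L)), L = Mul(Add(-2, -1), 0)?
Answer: -1786212120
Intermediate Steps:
L = 0 (L = Mul(-3, 0) = 0)
Function('J')(l, b) = 5 (Function('J')(l, b) = Add(5, Mul(-1, 0)) = Add(5, 0) = 5)
Function('T')(w, m) = 5
Function('D')(j, c) = 5
o = 18459
Mul(Add(-34765, Function('D')(122, -212)), Add(32928, o)) = Mul(Add(-34765, 5), Add(32928, 18459)) = Mul(-34760, 51387) = -1786212120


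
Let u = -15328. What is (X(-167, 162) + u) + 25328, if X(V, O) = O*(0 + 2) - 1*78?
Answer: 10246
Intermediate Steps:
X(V, O) = -78 + 2*O (X(V, O) = O*2 - 78 = 2*O - 78 = -78 + 2*O)
(X(-167, 162) + u) + 25328 = ((-78 + 2*162) - 15328) + 25328 = ((-78 + 324) - 15328) + 25328 = (246 - 15328) + 25328 = -15082 + 25328 = 10246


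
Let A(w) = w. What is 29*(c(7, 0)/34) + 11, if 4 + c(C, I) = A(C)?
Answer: 461/34 ≈ 13.559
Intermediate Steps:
c(C, I) = -4 + C
29*(c(7, 0)/34) + 11 = 29*((-4 + 7)/34) + 11 = 29*(3*(1/34)) + 11 = 29*(3/34) + 11 = 87/34 + 11 = 461/34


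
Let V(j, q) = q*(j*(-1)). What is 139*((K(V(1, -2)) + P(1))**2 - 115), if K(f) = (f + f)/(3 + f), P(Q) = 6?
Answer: -238941/25 ≈ -9557.6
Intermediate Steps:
V(j, q) = -j*q (V(j, q) = q*(-j) = -j*q)
K(f) = 2*f/(3 + f) (K(f) = (2*f)/(3 + f) = 2*f/(3 + f))
139*((K(V(1, -2)) + P(1))**2 - 115) = 139*((2*(-1*1*(-2))/(3 - 1*1*(-2)) + 6)**2 - 115) = 139*((2*2/(3 + 2) + 6)**2 - 115) = 139*((2*2/5 + 6)**2 - 115) = 139*((2*2*(1/5) + 6)**2 - 115) = 139*((4/5 + 6)**2 - 115) = 139*((34/5)**2 - 115) = 139*(1156/25 - 115) = 139*(-1719/25) = -238941/25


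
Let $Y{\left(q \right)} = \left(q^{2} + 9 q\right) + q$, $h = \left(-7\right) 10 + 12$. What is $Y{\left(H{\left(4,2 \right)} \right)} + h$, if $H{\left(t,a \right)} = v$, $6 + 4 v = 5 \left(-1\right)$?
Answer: $- \frac{1247}{16} \approx -77.938$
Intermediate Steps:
$h = -58$ ($h = -70 + 12 = -58$)
$v = - \frac{11}{4}$ ($v = - \frac{3}{2} + \frac{5 \left(-1\right)}{4} = - \frac{3}{2} + \frac{1}{4} \left(-5\right) = - \frac{3}{2} - \frac{5}{4} = - \frac{11}{4} \approx -2.75$)
$H{\left(t,a \right)} = - \frac{11}{4}$
$Y{\left(q \right)} = q^{2} + 10 q$
$Y{\left(H{\left(4,2 \right)} \right)} + h = - \frac{11 \left(10 - \frac{11}{4}\right)}{4} - 58 = \left(- \frac{11}{4}\right) \frac{29}{4} - 58 = - \frac{319}{16} - 58 = - \frac{1247}{16}$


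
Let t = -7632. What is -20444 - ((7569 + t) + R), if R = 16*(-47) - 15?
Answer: -19614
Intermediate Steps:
R = -767 (R = -752 - 15 = -767)
-20444 - ((7569 + t) + R) = -20444 - ((7569 - 7632) - 767) = -20444 - (-63 - 767) = -20444 - 1*(-830) = -20444 + 830 = -19614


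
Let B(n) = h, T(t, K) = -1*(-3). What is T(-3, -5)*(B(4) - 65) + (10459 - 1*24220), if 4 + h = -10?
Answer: -13998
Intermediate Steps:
h = -14 (h = -4 - 10 = -14)
T(t, K) = 3
B(n) = -14
T(-3, -5)*(B(4) - 65) + (10459 - 1*24220) = 3*(-14 - 65) + (10459 - 1*24220) = 3*(-79) + (10459 - 24220) = -237 - 13761 = -13998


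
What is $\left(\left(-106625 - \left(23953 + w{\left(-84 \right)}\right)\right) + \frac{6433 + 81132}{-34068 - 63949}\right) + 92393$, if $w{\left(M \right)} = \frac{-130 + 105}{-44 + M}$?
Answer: $- \frac{479089389305}{12546176} \approx -38186.0$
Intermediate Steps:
$w{\left(M \right)} = - \frac{25}{-44 + M}$
$\left(\left(-106625 - \left(23953 + w{\left(-84 \right)}\right)\right) + \frac{6433 + 81132}{-34068 - 63949}\right) + 92393 = \left(\left(-106625 - \left(23953 - \frac{25}{-44 - 84}\right)\right) + \frac{6433 + 81132}{-34068 - 63949}\right) + 92393 = \left(\left(-106625 - \left(23953 - \frac{25}{-128}\right)\right) + \frac{87565}{-98017}\right) + 92393 = \left(\left(-106625 - \left(23953 - - \frac{25}{128}\right)\right) + 87565 \left(- \frac{1}{98017}\right)\right) + 92393 = \left(\left(-106625 - \frac{3066009}{128}\right) - \frac{87565}{98017}\right) + 92393 = \left(- \frac{16714009}{128} - \frac{87565}{98017}\right) + 92393 = - \frac{1638268228473}{12546176} + 92393 = - \frac{479089389305}{12546176}$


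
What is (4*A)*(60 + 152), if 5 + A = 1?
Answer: -3392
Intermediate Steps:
A = -4 (A = -5 + 1 = -4)
(4*A)*(60 + 152) = (4*(-4))*(60 + 152) = -16*212 = -3392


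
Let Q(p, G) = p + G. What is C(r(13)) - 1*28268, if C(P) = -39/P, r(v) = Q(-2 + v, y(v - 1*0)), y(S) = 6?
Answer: -480595/17 ≈ -28270.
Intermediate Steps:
Q(p, G) = G + p
r(v) = 4 + v (r(v) = 6 + (-2 + v) = 4 + v)
C(r(13)) - 1*28268 = -39/(4 + 13) - 1*28268 = -39/17 - 28268 = -480595/17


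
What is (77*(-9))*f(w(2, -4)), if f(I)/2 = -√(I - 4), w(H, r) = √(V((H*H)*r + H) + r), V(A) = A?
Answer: 1386*√(-4 + 3*I*√2) ≈ 1326.1 + 3072.9*I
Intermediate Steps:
w(H, r) = √(H + r + r*H²) (w(H, r) = √(((H*H)*r + H) + r) = √((H²*r + H) + r) = √((r*H² + H) + r) = √((H + r*H²) + r) = √(H + r + r*H²))
f(I) = -2*√(-4 + I) (f(I) = 2*(-√(I - 4)) = 2*(-√(-4 + I)) = -2*√(-4 + I))
(77*(-9))*f(w(2, -4)) = (77*(-9))*(-2*√(-4 + √(-4 + 2*(1 + 2*(-4))))) = -(-1386)*√(-4 + √(-4 + 2*(1 - 8))) = -(-1386)*√(-4 + √(-4 + 2*(-7))) = -(-1386)*√(-4 + √(-4 - 14)) = -(-1386)*√(-4 + √(-18)) = -(-1386)*√(-4 + 3*I*√2) = 1386*√(-4 + 3*I*√2)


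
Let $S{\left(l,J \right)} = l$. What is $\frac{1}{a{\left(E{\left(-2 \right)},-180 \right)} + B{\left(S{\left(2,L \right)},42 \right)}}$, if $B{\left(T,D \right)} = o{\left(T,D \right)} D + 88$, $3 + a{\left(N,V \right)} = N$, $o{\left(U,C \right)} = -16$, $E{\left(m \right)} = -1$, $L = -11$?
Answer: $- \frac{1}{588} \approx -0.0017007$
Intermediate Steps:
$a{\left(N,V \right)} = -3 + N$
$B{\left(T,D \right)} = 88 - 16 D$ ($B{\left(T,D \right)} = - 16 D + 88 = 88 - 16 D$)
$\frac{1}{a{\left(E{\left(-2 \right)},-180 \right)} + B{\left(S{\left(2,L \right)},42 \right)}} = \frac{1}{\left(-3 - 1\right) + \left(88 - 672\right)} = \frac{1}{-4 + \left(88 - 672\right)} = \frac{1}{-4 - 584} = \frac{1}{-588} = - \frac{1}{588}$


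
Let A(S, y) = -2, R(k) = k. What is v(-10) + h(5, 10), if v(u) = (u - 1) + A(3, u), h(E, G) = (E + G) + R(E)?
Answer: 7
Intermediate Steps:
h(E, G) = G + 2*E (h(E, G) = (E + G) + E = G + 2*E)
v(u) = -3 + u (v(u) = (u - 1) - 2 = (-1 + u) - 2 = -3 + u)
v(-10) + h(5, 10) = (-3 - 10) + (10 + 2*5) = -13 + (10 + 10) = -13 + 20 = 7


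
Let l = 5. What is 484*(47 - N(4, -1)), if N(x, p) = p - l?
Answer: 25652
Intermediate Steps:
N(x, p) = -5 + p (N(x, p) = p - 1*5 = p - 5 = -5 + p)
484*(47 - N(4, -1)) = 484*(47 - (-5 - 1)) = 484*(47 - 1*(-6)) = 484*(47 + 6) = 484*53 = 25652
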